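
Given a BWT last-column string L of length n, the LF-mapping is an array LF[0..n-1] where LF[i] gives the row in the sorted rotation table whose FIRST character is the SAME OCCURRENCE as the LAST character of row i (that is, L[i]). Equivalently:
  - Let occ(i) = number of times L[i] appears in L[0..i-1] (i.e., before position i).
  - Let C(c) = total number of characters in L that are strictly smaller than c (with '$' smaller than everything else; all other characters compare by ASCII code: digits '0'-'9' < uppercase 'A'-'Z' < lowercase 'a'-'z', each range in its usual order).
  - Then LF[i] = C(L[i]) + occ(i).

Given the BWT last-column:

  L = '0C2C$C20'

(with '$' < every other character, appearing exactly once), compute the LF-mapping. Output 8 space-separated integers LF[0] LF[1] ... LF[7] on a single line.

Answer: 1 5 3 6 0 7 4 2

Derivation:
Char counts: '$':1, '0':2, '2':2, 'C':3
C (first-col start): C('$')=0, C('0')=1, C('2')=3, C('C')=5
L[0]='0': occ=0, LF[0]=C('0')+0=1+0=1
L[1]='C': occ=0, LF[1]=C('C')+0=5+0=5
L[2]='2': occ=0, LF[2]=C('2')+0=3+0=3
L[3]='C': occ=1, LF[3]=C('C')+1=5+1=6
L[4]='$': occ=0, LF[4]=C('$')+0=0+0=0
L[5]='C': occ=2, LF[5]=C('C')+2=5+2=7
L[6]='2': occ=1, LF[6]=C('2')+1=3+1=4
L[7]='0': occ=1, LF[7]=C('0')+1=1+1=2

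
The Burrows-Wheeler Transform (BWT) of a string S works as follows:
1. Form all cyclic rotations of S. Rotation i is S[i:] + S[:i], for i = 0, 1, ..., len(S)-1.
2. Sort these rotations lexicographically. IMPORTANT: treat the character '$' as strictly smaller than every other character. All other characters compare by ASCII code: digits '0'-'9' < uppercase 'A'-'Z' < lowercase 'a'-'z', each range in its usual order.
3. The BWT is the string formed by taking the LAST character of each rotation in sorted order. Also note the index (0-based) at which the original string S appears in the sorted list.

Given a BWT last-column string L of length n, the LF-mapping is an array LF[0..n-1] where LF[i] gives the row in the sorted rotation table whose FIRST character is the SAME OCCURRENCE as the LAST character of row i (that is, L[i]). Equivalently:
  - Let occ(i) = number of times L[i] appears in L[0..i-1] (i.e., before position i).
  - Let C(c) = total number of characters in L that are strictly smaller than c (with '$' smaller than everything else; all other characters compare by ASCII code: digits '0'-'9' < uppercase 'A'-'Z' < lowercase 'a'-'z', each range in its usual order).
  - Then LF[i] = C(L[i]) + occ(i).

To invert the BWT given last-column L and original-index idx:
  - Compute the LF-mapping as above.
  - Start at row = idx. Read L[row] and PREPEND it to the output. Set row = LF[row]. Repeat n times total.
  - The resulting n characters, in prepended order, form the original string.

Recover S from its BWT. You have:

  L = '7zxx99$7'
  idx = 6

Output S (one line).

LF mapping: 1 7 5 6 3 4 0 2
Walk LF starting at row 6, prepending L[row]:
  step 1: row=6, L[6]='$', prepend. Next row=LF[6]=0
  step 2: row=0, L[0]='7', prepend. Next row=LF[0]=1
  step 3: row=1, L[1]='z', prepend. Next row=LF[1]=7
  step 4: row=7, L[7]='7', prepend. Next row=LF[7]=2
  step 5: row=2, L[2]='x', prepend. Next row=LF[2]=5
  step 6: row=5, L[5]='9', prepend. Next row=LF[5]=4
  step 7: row=4, L[4]='9', prepend. Next row=LF[4]=3
  step 8: row=3, L[3]='x', prepend. Next row=LF[3]=6
Reversed output: x99x7z7$

Answer: x99x7z7$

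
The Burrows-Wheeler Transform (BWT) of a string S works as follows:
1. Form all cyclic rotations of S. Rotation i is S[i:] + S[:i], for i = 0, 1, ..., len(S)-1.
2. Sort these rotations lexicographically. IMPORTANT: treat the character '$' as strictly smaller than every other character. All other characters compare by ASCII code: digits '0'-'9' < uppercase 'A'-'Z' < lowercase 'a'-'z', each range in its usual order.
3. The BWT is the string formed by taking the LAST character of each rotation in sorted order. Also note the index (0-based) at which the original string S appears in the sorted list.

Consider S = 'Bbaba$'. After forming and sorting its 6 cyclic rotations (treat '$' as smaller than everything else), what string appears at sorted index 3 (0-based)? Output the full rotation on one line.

All 6 rotations (rotation i = S[i:]+S[:i]):
  rot[0] = Bbaba$
  rot[1] = baba$B
  rot[2] = aba$Bb
  rot[3] = ba$Bba
  rot[4] = a$Bbab
  rot[5] = $Bbaba
Sorted (with $ < everything):
  sorted[0] = $Bbaba
  sorted[1] = Bbaba$
  sorted[2] = a$Bbab
  sorted[3] = aba$Bb
  sorted[4] = ba$Bba
  sorted[5] = baba$B
sorted[3] = aba$Bb

Answer: aba$Bb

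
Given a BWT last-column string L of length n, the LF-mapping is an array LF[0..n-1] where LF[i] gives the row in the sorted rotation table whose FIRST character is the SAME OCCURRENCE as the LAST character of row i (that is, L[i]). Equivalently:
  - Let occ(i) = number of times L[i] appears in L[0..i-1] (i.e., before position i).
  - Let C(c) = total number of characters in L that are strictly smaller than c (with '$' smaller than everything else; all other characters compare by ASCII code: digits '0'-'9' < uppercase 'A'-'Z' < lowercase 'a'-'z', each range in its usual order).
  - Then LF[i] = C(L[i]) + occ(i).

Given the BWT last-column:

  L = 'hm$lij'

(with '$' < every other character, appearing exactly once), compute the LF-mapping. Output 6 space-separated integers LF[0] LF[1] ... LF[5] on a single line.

Char counts: '$':1, 'h':1, 'i':1, 'j':1, 'l':1, 'm':1
C (first-col start): C('$')=0, C('h')=1, C('i')=2, C('j')=3, C('l')=4, C('m')=5
L[0]='h': occ=0, LF[0]=C('h')+0=1+0=1
L[1]='m': occ=0, LF[1]=C('m')+0=5+0=5
L[2]='$': occ=0, LF[2]=C('$')+0=0+0=0
L[3]='l': occ=0, LF[3]=C('l')+0=4+0=4
L[4]='i': occ=0, LF[4]=C('i')+0=2+0=2
L[5]='j': occ=0, LF[5]=C('j')+0=3+0=3

Answer: 1 5 0 4 2 3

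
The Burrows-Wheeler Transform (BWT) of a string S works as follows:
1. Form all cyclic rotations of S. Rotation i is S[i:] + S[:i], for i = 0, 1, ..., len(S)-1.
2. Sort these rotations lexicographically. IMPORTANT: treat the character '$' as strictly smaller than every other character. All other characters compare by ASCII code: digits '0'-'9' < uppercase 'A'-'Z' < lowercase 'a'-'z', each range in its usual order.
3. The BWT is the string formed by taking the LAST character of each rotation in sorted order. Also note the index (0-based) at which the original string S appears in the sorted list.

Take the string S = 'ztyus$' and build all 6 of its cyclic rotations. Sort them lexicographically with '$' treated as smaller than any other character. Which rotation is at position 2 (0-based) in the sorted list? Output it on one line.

Answer: tyus$z

Derivation:
All 6 rotations (rotation i = S[i:]+S[:i]):
  rot[0] = ztyus$
  rot[1] = tyus$z
  rot[2] = yus$zt
  rot[3] = us$zty
  rot[4] = s$ztyu
  rot[5] = $ztyus
Sorted (with $ < everything):
  sorted[0] = $ztyus
  sorted[1] = s$ztyu
  sorted[2] = tyus$z
  sorted[3] = us$zty
  sorted[4] = yus$zt
  sorted[5] = ztyus$
sorted[2] = tyus$z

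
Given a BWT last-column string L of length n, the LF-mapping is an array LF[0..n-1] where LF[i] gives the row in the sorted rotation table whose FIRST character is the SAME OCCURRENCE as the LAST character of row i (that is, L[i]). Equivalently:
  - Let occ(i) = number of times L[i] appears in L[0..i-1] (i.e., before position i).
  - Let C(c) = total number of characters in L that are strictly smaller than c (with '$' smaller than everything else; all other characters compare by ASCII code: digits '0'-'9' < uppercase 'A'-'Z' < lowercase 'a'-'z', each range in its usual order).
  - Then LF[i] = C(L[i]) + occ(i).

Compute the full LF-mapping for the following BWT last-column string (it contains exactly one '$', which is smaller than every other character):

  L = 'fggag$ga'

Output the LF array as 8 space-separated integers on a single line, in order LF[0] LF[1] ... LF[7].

Answer: 3 4 5 1 6 0 7 2

Derivation:
Char counts: '$':1, 'a':2, 'f':1, 'g':4
C (first-col start): C('$')=0, C('a')=1, C('f')=3, C('g')=4
L[0]='f': occ=0, LF[0]=C('f')+0=3+0=3
L[1]='g': occ=0, LF[1]=C('g')+0=4+0=4
L[2]='g': occ=1, LF[2]=C('g')+1=4+1=5
L[3]='a': occ=0, LF[3]=C('a')+0=1+0=1
L[4]='g': occ=2, LF[4]=C('g')+2=4+2=6
L[5]='$': occ=0, LF[5]=C('$')+0=0+0=0
L[6]='g': occ=3, LF[6]=C('g')+3=4+3=7
L[7]='a': occ=1, LF[7]=C('a')+1=1+1=2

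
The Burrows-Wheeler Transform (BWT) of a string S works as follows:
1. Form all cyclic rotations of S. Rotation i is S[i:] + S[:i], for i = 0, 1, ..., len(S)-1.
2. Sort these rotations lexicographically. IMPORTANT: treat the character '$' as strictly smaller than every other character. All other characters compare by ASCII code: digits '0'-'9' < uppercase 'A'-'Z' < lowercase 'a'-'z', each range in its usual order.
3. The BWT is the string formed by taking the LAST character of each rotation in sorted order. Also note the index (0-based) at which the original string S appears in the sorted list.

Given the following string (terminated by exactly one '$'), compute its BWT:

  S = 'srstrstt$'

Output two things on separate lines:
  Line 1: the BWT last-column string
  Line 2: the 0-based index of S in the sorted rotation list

Answer: tst$rrtss
3

Derivation:
All 9 rotations (rotation i = S[i:]+S[:i]):
  rot[0] = srstrstt$
  rot[1] = rstrstt$s
  rot[2] = strstt$sr
  rot[3] = trstt$srs
  rot[4] = rstt$srst
  rot[5] = stt$srstr
  rot[6] = tt$srstrs
  rot[7] = t$srstrst
  rot[8] = $srstrstt
Sorted (with $ < everything):
  sorted[0] = $srstrstt  (last char: 't')
  sorted[1] = rstrstt$s  (last char: 's')
  sorted[2] = rstt$srst  (last char: 't')
  sorted[3] = srstrstt$  (last char: '$')
  sorted[4] = strstt$sr  (last char: 'r')
  sorted[5] = stt$srstr  (last char: 'r')
  sorted[6] = t$srstrst  (last char: 't')
  sorted[7] = trstt$srs  (last char: 's')
  sorted[8] = tt$srstrs  (last char: 's')
Last column: tst$rrtss
Original string S is at sorted index 3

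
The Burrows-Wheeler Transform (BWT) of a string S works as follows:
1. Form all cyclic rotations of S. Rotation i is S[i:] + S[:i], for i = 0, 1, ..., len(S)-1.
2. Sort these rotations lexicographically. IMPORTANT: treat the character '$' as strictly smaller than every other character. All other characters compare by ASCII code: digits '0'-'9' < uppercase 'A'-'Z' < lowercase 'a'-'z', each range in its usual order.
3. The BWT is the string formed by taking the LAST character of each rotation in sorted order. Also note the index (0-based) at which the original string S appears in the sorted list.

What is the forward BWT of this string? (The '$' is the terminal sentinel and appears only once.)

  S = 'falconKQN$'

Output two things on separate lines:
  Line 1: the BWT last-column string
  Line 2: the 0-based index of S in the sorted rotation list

Answer: NnQKfl$aoc
6

Derivation:
All 10 rotations (rotation i = S[i:]+S[:i]):
  rot[0] = falconKQN$
  rot[1] = alconKQN$f
  rot[2] = lconKQN$fa
  rot[3] = conKQN$fal
  rot[4] = onKQN$falc
  rot[5] = nKQN$falco
  rot[6] = KQN$falcon
  rot[7] = QN$falconK
  rot[8] = N$falconKQ
  rot[9] = $falconKQN
Sorted (with $ < everything):
  sorted[0] = $falconKQN  (last char: 'N')
  sorted[1] = KQN$falcon  (last char: 'n')
  sorted[2] = N$falconKQ  (last char: 'Q')
  sorted[3] = QN$falconK  (last char: 'K')
  sorted[4] = alconKQN$f  (last char: 'f')
  sorted[5] = conKQN$fal  (last char: 'l')
  sorted[6] = falconKQN$  (last char: '$')
  sorted[7] = lconKQN$fa  (last char: 'a')
  sorted[8] = nKQN$falco  (last char: 'o')
  sorted[9] = onKQN$falc  (last char: 'c')
Last column: NnQKfl$aoc
Original string S is at sorted index 6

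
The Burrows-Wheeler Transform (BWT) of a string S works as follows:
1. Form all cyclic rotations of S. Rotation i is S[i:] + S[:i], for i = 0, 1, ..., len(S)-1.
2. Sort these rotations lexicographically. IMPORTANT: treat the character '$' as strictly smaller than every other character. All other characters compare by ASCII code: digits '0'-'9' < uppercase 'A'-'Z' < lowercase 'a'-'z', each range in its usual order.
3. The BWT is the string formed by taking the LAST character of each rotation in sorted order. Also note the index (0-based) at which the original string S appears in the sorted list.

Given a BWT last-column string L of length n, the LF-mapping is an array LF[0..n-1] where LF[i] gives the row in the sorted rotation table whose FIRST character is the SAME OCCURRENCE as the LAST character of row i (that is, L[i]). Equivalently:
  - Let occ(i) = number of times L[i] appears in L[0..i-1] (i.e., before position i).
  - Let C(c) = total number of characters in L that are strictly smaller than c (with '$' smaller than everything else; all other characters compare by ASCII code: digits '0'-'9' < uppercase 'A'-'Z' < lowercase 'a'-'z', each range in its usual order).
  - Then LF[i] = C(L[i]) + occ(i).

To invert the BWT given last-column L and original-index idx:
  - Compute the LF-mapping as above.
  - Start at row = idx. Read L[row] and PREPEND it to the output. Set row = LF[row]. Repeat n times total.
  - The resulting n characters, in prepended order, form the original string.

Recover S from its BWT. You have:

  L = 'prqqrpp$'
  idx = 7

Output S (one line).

Answer: rqpqprp$

Derivation:
LF mapping: 1 6 4 5 7 2 3 0
Walk LF starting at row 7, prepending L[row]:
  step 1: row=7, L[7]='$', prepend. Next row=LF[7]=0
  step 2: row=0, L[0]='p', prepend. Next row=LF[0]=1
  step 3: row=1, L[1]='r', prepend. Next row=LF[1]=6
  step 4: row=6, L[6]='p', prepend. Next row=LF[6]=3
  step 5: row=3, L[3]='q', prepend. Next row=LF[3]=5
  step 6: row=5, L[5]='p', prepend. Next row=LF[5]=2
  step 7: row=2, L[2]='q', prepend. Next row=LF[2]=4
  step 8: row=4, L[4]='r', prepend. Next row=LF[4]=7
Reversed output: rqpqprp$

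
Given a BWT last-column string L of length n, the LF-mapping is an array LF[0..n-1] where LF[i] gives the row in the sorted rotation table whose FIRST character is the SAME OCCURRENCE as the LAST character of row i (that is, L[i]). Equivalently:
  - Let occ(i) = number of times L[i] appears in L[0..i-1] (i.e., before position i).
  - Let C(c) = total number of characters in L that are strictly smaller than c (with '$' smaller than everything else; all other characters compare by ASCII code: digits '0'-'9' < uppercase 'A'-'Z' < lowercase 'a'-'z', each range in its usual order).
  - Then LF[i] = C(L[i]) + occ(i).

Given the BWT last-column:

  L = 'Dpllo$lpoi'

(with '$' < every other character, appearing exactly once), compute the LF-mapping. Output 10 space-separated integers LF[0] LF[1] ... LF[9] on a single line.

Char counts: '$':1, 'D':1, 'i':1, 'l':3, 'o':2, 'p':2
C (first-col start): C('$')=0, C('D')=1, C('i')=2, C('l')=3, C('o')=6, C('p')=8
L[0]='D': occ=0, LF[0]=C('D')+0=1+0=1
L[1]='p': occ=0, LF[1]=C('p')+0=8+0=8
L[2]='l': occ=0, LF[2]=C('l')+0=3+0=3
L[3]='l': occ=1, LF[3]=C('l')+1=3+1=4
L[4]='o': occ=0, LF[4]=C('o')+0=6+0=6
L[5]='$': occ=0, LF[5]=C('$')+0=0+0=0
L[6]='l': occ=2, LF[6]=C('l')+2=3+2=5
L[7]='p': occ=1, LF[7]=C('p')+1=8+1=9
L[8]='o': occ=1, LF[8]=C('o')+1=6+1=7
L[9]='i': occ=0, LF[9]=C('i')+0=2+0=2

Answer: 1 8 3 4 6 0 5 9 7 2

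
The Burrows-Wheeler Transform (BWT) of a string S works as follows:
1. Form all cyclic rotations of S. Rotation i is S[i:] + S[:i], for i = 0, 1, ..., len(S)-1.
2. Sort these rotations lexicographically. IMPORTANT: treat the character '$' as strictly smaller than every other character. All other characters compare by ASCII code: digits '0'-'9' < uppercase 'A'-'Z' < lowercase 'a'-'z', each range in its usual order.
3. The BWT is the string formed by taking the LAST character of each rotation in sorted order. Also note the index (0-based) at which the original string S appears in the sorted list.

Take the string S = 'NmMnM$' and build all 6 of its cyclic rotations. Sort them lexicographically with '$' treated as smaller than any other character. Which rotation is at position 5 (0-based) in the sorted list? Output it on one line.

Answer: nM$NmM

Derivation:
All 6 rotations (rotation i = S[i:]+S[:i]):
  rot[0] = NmMnM$
  rot[1] = mMnM$N
  rot[2] = MnM$Nm
  rot[3] = nM$NmM
  rot[4] = M$NmMn
  rot[5] = $NmMnM
Sorted (with $ < everything):
  sorted[0] = $NmMnM
  sorted[1] = M$NmMn
  sorted[2] = MnM$Nm
  sorted[3] = NmMnM$
  sorted[4] = mMnM$N
  sorted[5] = nM$NmM
sorted[5] = nM$NmM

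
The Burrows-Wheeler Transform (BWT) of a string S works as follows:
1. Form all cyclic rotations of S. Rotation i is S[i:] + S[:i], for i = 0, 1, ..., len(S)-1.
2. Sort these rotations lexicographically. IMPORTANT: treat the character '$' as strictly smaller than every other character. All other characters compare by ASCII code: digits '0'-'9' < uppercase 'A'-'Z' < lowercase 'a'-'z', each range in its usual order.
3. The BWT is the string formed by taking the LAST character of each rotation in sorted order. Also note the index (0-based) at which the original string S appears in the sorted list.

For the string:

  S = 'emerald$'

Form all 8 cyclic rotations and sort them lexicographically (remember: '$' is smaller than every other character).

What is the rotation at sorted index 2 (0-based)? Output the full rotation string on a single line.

Answer: d$emeral

Derivation:
All 8 rotations (rotation i = S[i:]+S[:i]):
  rot[0] = emerald$
  rot[1] = merald$e
  rot[2] = erald$em
  rot[3] = rald$eme
  rot[4] = ald$emer
  rot[5] = ld$emera
  rot[6] = d$emeral
  rot[7] = $emerald
Sorted (with $ < everything):
  sorted[0] = $emerald
  sorted[1] = ald$emer
  sorted[2] = d$emeral
  sorted[3] = emerald$
  sorted[4] = erald$em
  sorted[5] = ld$emera
  sorted[6] = merald$e
  sorted[7] = rald$eme
sorted[2] = d$emeral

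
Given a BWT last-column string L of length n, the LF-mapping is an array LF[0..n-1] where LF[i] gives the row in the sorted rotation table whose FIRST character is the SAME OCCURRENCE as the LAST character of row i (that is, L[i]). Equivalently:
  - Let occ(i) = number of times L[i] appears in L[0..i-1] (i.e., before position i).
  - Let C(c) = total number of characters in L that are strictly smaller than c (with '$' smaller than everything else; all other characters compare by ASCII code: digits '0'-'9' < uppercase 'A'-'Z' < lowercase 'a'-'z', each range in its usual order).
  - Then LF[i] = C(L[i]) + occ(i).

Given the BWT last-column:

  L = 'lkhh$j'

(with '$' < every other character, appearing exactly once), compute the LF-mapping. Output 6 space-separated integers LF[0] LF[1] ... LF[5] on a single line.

Char counts: '$':1, 'h':2, 'j':1, 'k':1, 'l':1
C (first-col start): C('$')=0, C('h')=1, C('j')=3, C('k')=4, C('l')=5
L[0]='l': occ=0, LF[0]=C('l')+0=5+0=5
L[1]='k': occ=0, LF[1]=C('k')+0=4+0=4
L[2]='h': occ=0, LF[2]=C('h')+0=1+0=1
L[3]='h': occ=1, LF[3]=C('h')+1=1+1=2
L[4]='$': occ=0, LF[4]=C('$')+0=0+0=0
L[5]='j': occ=0, LF[5]=C('j')+0=3+0=3

Answer: 5 4 1 2 0 3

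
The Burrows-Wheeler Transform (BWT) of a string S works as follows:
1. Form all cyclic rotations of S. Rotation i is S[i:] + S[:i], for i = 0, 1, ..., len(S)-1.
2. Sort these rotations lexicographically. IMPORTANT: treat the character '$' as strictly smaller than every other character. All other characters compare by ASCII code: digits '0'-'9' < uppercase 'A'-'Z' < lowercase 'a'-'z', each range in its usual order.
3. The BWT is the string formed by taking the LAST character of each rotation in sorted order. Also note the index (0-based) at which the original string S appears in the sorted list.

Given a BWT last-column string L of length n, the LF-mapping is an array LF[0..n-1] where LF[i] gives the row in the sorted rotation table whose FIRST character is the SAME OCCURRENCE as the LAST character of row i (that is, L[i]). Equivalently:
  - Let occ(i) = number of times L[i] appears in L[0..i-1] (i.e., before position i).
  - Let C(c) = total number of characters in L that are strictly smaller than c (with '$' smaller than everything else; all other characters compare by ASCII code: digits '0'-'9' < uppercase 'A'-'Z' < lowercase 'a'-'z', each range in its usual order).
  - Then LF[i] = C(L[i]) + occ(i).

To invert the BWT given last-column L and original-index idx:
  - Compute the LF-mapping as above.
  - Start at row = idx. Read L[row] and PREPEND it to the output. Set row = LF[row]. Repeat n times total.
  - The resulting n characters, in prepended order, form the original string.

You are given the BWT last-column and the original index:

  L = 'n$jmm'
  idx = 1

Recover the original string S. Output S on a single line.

LF mapping: 4 0 1 2 3
Walk LF starting at row 1, prepending L[row]:
  step 1: row=1, L[1]='$', prepend. Next row=LF[1]=0
  step 2: row=0, L[0]='n', prepend. Next row=LF[0]=4
  step 3: row=4, L[4]='m', prepend. Next row=LF[4]=3
  step 4: row=3, L[3]='m', prepend. Next row=LF[3]=2
  step 5: row=2, L[2]='j', prepend. Next row=LF[2]=1
Reversed output: jmmn$

Answer: jmmn$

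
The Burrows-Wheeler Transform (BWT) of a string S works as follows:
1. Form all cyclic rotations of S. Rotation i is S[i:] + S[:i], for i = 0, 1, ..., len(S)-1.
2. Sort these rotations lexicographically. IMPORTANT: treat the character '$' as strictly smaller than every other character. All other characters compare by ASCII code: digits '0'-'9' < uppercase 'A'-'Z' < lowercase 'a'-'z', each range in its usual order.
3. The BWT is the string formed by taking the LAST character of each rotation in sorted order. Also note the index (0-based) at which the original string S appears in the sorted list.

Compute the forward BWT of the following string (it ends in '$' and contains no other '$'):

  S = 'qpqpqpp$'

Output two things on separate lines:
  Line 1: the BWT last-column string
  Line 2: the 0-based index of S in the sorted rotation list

Answer: ppqqqpp$
7

Derivation:
All 8 rotations (rotation i = S[i:]+S[:i]):
  rot[0] = qpqpqpp$
  rot[1] = pqpqpp$q
  rot[2] = qpqpp$qp
  rot[3] = pqpp$qpq
  rot[4] = qpp$qpqp
  rot[5] = pp$qpqpq
  rot[6] = p$qpqpqp
  rot[7] = $qpqpqpp
Sorted (with $ < everything):
  sorted[0] = $qpqpqpp  (last char: 'p')
  sorted[1] = p$qpqpqp  (last char: 'p')
  sorted[2] = pp$qpqpq  (last char: 'q')
  sorted[3] = pqpp$qpq  (last char: 'q')
  sorted[4] = pqpqpp$q  (last char: 'q')
  sorted[5] = qpp$qpqp  (last char: 'p')
  sorted[6] = qpqpp$qp  (last char: 'p')
  sorted[7] = qpqpqpp$  (last char: '$')
Last column: ppqqqpp$
Original string S is at sorted index 7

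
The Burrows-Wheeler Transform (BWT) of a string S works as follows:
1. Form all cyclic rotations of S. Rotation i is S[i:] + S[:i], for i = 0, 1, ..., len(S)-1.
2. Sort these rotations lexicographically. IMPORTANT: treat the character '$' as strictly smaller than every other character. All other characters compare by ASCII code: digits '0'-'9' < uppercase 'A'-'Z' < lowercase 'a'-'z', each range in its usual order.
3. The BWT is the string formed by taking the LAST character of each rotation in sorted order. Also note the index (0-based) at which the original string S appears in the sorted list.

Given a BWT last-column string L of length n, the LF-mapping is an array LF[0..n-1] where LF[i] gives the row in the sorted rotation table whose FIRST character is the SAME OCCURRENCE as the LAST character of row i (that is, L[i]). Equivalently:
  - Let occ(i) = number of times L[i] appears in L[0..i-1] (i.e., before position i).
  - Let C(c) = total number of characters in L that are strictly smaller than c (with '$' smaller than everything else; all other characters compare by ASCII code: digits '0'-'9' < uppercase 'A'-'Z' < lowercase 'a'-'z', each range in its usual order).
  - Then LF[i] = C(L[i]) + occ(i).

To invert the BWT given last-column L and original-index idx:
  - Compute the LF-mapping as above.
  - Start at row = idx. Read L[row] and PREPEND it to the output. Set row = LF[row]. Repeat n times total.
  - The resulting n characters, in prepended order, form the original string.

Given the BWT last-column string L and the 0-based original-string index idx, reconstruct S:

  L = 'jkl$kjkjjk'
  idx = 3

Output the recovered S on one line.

LF mapping: 1 5 9 0 6 2 7 3 4 8
Walk LF starting at row 3, prepending L[row]:
  step 1: row=3, L[3]='$', prepend. Next row=LF[3]=0
  step 2: row=0, L[0]='j', prepend. Next row=LF[0]=1
  step 3: row=1, L[1]='k', prepend. Next row=LF[1]=5
  step 4: row=5, L[5]='j', prepend. Next row=LF[5]=2
  step 5: row=2, L[2]='l', prepend. Next row=LF[2]=9
  step 6: row=9, L[9]='k', prepend. Next row=LF[9]=8
  step 7: row=8, L[8]='j', prepend. Next row=LF[8]=4
  step 8: row=4, L[4]='k', prepend. Next row=LF[4]=6
  step 9: row=6, L[6]='k', prepend. Next row=LF[6]=7
  step 10: row=7, L[7]='j', prepend. Next row=LF[7]=3
Reversed output: jkkjkljkj$

Answer: jkkjkljkj$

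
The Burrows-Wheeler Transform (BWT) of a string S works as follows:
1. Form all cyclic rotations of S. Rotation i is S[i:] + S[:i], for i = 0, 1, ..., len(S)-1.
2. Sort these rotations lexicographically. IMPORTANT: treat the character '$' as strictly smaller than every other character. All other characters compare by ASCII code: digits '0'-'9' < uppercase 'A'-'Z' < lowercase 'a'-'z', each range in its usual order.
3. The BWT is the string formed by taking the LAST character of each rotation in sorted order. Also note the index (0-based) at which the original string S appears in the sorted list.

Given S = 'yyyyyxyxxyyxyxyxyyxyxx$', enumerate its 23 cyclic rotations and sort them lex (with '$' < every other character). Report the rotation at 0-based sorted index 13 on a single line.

All 23 rotations (rotation i = S[i:]+S[:i]):
  rot[0] = yyyyyxyxxyyxyxyxyyxyxx$
  rot[1] = yyyyxyxxyyxyxyxyyxyxx$y
  rot[2] = yyyxyxxyyxyxyxyyxyxx$yy
  rot[3] = yyxyxxyyxyxyxyyxyxx$yyy
  rot[4] = yxyxxyyxyxyxyyxyxx$yyyy
  rot[5] = xyxxyyxyxyxyyxyxx$yyyyy
  rot[6] = yxxyyxyxyxyyxyxx$yyyyyx
  rot[7] = xxyyxyxyxyyxyxx$yyyyyxy
  rot[8] = xyyxyxyxyyxyxx$yyyyyxyx
  rot[9] = yyxyxyxyyxyxx$yyyyyxyxx
  rot[10] = yxyxyxyyxyxx$yyyyyxyxxy
  rot[11] = xyxyxyyxyxx$yyyyyxyxxyy
  rot[12] = yxyxyyxyxx$yyyyyxyxxyyx
  rot[13] = xyxyyxyxx$yyyyyxyxxyyxy
  rot[14] = yxyyxyxx$yyyyyxyxxyyxyx
  rot[15] = xyyxyxx$yyyyyxyxxyyxyxy
  rot[16] = yyxyxx$yyyyyxyxxyyxyxyx
  rot[17] = yxyxx$yyyyyxyxxyyxyxyxy
  rot[18] = xyxx$yyyyyxyxxyyxyxyxyy
  rot[19] = yxx$yyyyyxyxxyyxyxyxyyx
  rot[20] = xx$yyyyyxyxxyyxyxyxyyxy
  rot[21] = x$yyyyyxyxxyyxyxyxyyxyx
  rot[22] = $yyyyyxyxxyyxyxyxyyxyxx
Sorted (with $ < everything):
  sorted[0] = $yyyyyxyxxyyxyxyxyyxyxx
  sorted[1] = x$yyyyyxyxxyyxyxyxyyxyx
  sorted[2] = xx$yyyyyxyxxyyxyxyxyyxy
  sorted[3] = xxyyxyxyxyyxyxx$yyyyyxy
  sorted[4] = xyxx$yyyyyxyxxyyxyxyxyy
  sorted[5] = xyxxyyxyxyxyyxyxx$yyyyy
  sorted[6] = xyxyxyyxyxx$yyyyyxyxxyy
  sorted[7] = xyxyyxyxx$yyyyyxyxxyyxy
  sorted[8] = xyyxyxx$yyyyyxyxxyyxyxy
  sorted[9] = xyyxyxyxyyxyxx$yyyyyxyx
  sorted[10] = yxx$yyyyyxyxxyyxyxyxyyx
  sorted[11] = yxxyyxyxyxyyxyxx$yyyyyx
  sorted[12] = yxyxx$yyyyyxyxxyyxyxyxy
  sorted[13] = yxyxxyyxyxyxyyxyxx$yyyy
  sorted[14] = yxyxyxyyxyxx$yyyyyxyxxy
  sorted[15] = yxyxyyxyxx$yyyyyxyxxyyx
  sorted[16] = yxyyxyxx$yyyyyxyxxyyxyx
  sorted[17] = yyxyxx$yyyyyxyxxyyxyxyx
  sorted[18] = yyxyxxyyxyxyxyyxyxx$yyy
  sorted[19] = yyxyxyxyyxyxx$yyyyyxyxx
  sorted[20] = yyyxyxxyyxyxyxyyxyxx$yy
  sorted[21] = yyyyxyxxyyxyxyxyyxyxx$y
  sorted[22] = yyyyyxyxxyyxyxyxyyxyxx$
sorted[13] = yxyxxyyxyxyxyyxyxx$yyyy

Answer: yxyxxyyxyxyxyyxyxx$yyyy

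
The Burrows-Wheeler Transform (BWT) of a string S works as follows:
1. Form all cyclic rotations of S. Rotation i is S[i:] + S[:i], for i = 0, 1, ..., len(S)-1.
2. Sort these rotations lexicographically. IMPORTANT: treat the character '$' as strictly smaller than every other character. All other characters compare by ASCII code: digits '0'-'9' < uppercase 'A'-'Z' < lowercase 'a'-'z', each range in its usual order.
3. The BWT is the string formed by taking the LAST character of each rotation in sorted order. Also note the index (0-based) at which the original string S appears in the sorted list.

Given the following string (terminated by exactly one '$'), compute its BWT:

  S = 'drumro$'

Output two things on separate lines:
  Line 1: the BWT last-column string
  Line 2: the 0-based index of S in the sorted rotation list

Answer: o$urmdr
1

Derivation:
All 7 rotations (rotation i = S[i:]+S[:i]):
  rot[0] = drumro$
  rot[1] = rumro$d
  rot[2] = umro$dr
  rot[3] = mro$dru
  rot[4] = ro$drum
  rot[5] = o$drumr
  rot[6] = $drumro
Sorted (with $ < everything):
  sorted[0] = $drumro  (last char: 'o')
  sorted[1] = drumro$  (last char: '$')
  sorted[2] = mro$dru  (last char: 'u')
  sorted[3] = o$drumr  (last char: 'r')
  sorted[4] = ro$drum  (last char: 'm')
  sorted[5] = rumro$d  (last char: 'd')
  sorted[6] = umro$dr  (last char: 'r')
Last column: o$urmdr
Original string S is at sorted index 1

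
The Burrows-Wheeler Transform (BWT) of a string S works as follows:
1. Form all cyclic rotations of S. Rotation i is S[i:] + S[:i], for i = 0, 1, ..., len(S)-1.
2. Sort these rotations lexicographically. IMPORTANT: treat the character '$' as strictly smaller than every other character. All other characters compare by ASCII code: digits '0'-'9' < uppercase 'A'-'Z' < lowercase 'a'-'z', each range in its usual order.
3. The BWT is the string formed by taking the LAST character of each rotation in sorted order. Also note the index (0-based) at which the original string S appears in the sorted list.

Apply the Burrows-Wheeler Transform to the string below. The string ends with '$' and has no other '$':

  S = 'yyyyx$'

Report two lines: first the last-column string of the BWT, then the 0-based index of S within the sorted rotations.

Answer: xyyyy$
5

Derivation:
All 6 rotations (rotation i = S[i:]+S[:i]):
  rot[0] = yyyyx$
  rot[1] = yyyx$y
  rot[2] = yyx$yy
  rot[3] = yx$yyy
  rot[4] = x$yyyy
  rot[5] = $yyyyx
Sorted (with $ < everything):
  sorted[0] = $yyyyx  (last char: 'x')
  sorted[1] = x$yyyy  (last char: 'y')
  sorted[2] = yx$yyy  (last char: 'y')
  sorted[3] = yyx$yy  (last char: 'y')
  sorted[4] = yyyx$y  (last char: 'y')
  sorted[5] = yyyyx$  (last char: '$')
Last column: xyyyy$
Original string S is at sorted index 5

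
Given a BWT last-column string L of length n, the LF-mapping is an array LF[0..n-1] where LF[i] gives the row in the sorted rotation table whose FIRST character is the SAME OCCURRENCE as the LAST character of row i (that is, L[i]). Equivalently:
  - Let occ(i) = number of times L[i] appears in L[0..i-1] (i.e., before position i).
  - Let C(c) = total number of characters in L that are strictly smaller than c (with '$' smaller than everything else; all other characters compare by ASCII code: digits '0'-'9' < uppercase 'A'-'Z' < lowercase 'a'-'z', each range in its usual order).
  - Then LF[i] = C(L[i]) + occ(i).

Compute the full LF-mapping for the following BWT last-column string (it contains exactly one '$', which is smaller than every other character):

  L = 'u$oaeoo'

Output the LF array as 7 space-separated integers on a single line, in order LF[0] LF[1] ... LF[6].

Answer: 6 0 3 1 2 4 5

Derivation:
Char counts: '$':1, 'a':1, 'e':1, 'o':3, 'u':1
C (first-col start): C('$')=0, C('a')=1, C('e')=2, C('o')=3, C('u')=6
L[0]='u': occ=0, LF[0]=C('u')+0=6+0=6
L[1]='$': occ=0, LF[1]=C('$')+0=0+0=0
L[2]='o': occ=0, LF[2]=C('o')+0=3+0=3
L[3]='a': occ=0, LF[3]=C('a')+0=1+0=1
L[4]='e': occ=0, LF[4]=C('e')+0=2+0=2
L[5]='o': occ=1, LF[5]=C('o')+1=3+1=4
L[6]='o': occ=2, LF[6]=C('o')+2=3+2=5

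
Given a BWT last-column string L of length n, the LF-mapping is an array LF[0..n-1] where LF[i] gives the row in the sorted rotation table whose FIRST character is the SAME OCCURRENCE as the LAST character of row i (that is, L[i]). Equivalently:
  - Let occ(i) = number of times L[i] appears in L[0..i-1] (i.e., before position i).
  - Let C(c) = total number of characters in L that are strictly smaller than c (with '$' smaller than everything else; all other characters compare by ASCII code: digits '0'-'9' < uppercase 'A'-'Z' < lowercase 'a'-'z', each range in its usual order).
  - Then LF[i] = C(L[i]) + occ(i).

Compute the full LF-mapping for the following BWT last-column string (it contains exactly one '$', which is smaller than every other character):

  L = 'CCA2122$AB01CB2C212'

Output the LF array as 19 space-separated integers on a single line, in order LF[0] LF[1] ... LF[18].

Answer: 15 16 11 5 2 6 7 0 12 13 1 3 17 14 8 18 9 4 10

Derivation:
Char counts: '$':1, '0':1, '1':3, '2':6, 'A':2, 'B':2, 'C':4
C (first-col start): C('$')=0, C('0')=1, C('1')=2, C('2')=5, C('A')=11, C('B')=13, C('C')=15
L[0]='C': occ=0, LF[0]=C('C')+0=15+0=15
L[1]='C': occ=1, LF[1]=C('C')+1=15+1=16
L[2]='A': occ=0, LF[2]=C('A')+0=11+0=11
L[3]='2': occ=0, LF[3]=C('2')+0=5+0=5
L[4]='1': occ=0, LF[4]=C('1')+0=2+0=2
L[5]='2': occ=1, LF[5]=C('2')+1=5+1=6
L[6]='2': occ=2, LF[6]=C('2')+2=5+2=7
L[7]='$': occ=0, LF[7]=C('$')+0=0+0=0
L[8]='A': occ=1, LF[8]=C('A')+1=11+1=12
L[9]='B': occ=0, LF[9]=C('B')+0=13+0=13
L[10]='0': occ=0, LF[10]=C('0')+0=1+0=1
L[11]='1': occ=1, LF[11]=C('1')+1=2+1=3
L[12]='C': occ=2, LF[12]=C('C')+2=15+2=17
L[13]='B': occ=1, LF[13]=C('B')+1=13+1=14
L[14]='2': occ=3, LF[14]=C('2')+3=5+3=8
L[15]='C': occ=3, LF[15]=C('C')+3=15+3=18
L[16]='2': occ=4, LF[16]=C('2')+4=5+4=9
L[17]='1': occ=2, LF[17]=C('1')+2=2+2=4
L[18]='2': occ=5, LF[18]=C('2')+5=5+5=10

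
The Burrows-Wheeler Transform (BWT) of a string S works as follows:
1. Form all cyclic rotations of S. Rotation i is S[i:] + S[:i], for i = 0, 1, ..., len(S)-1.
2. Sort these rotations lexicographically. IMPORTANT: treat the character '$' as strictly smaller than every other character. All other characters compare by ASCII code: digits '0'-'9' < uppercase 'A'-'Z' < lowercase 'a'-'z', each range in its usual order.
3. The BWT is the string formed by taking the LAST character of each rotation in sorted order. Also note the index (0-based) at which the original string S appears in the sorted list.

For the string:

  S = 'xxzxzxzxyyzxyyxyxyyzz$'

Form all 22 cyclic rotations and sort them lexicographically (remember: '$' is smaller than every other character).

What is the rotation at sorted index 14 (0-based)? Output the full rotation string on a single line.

All 22 rotations (rotation i = S[i:]+S[:i]):
  rot[0] = xxzxzxzxyyzxyyxyxyyzz$
  rot[1] = xzxzxzxyyzxyyxyxyyzz$x
  rot[2] = zxzxzxyyzxyyxyxyyzz$xx
  rot[3] = xzxzxyyzxyyxyxyyzz$xxz
  rot[4] = zxzxyyzxyyxyxyyzz$xxzx
  rot[5] = xzxyyzxyyxyxyyzz$xxzxz
  rot[6] = zxyyzxyyxyxyyzz$xxzxzx
  rot[7] = xyyzxyyxyxyyzz$xxzxzxz
  rot[8] = yyzxyyxyxyyzz$xxzxzxzx
  rot[9] = yzxyyxyxyyzz$xxzxzxzxy
  rot[10] = zxyyxyxyyzz$xxzxzxzxyy
  rot[11] = xyyxyxyyzz$xxzxzxzxyyz
  rot[12] = yyxyxyyzz$xxzxzxzxyyzx
  rot[13] = yxyxyyzz$xxzxzxzxyyzxy
  rot[14] = xyxyyzz$xxzxzxzxyyzxyy
  rot[15] = yxyyzz$xxzxzxzxyyzxyyx
  rot[16] = xyyzz$xxzxzxzxyyzxyyxy
  rot[17] = yyzz$xxzxzxzxyyzxyyxyx
  rot[18] = yzz$xxzxzxzxyyzxyyxyxy
  rot[19] = zz$xxzxzxzxyyzxyyxyxyy
  rot[20] = z$xxzxzxzxyyzxyyxyxyyz
  rot[21] = $xxzxzxzxyyzxyyxyxyyzz
Sorted (with $ < everything):
  sorted[0] = $xxzxzxzxyyzxyyxyxyyzz
  sorted[1] = xxzxzxzxyyzxyyxyxyyzz$
  sorted[2] = xyxyyzz$xxzxzxzxyyzxyy
  sorted[3] = xyyxyxyyzz$xxzxzxzxyyz
  sorted[4] = xyyzxyyxyxyyzz$xxzxzxz
  sorted[5] = xyyzz$xxzxzxzxyyzxyyxy
  sorted[6] = xzxyyzxyyxyxyyzz$xxzxz
  sorted[7] = xzxzxyyzxyyxyxyyzz$xxz
  sorted[8] = xzxzxzxyyzxyyxyxyyzz$x
  sorted[9] = yxyxyyzz$xxzxzxzxyyzxy
  sorted[10] = yxyyzz$xxzxzxzxyyzxyyx
  sorted[11] = yyxyxyyzz$xxzxzxzxyyzx
  sorted[12] = yyzxyyxyxyyzz$xxzxzxzx
  sorted[13] = yyzz$xxzxzxzxyyzxyyxyx
  sorted[14] = yzxyyxyxyyzz$xxzxzxzxy
  sorted[15] = yzz$xxzxzxzxyyzxyyxyxy
  sorted[16] = z$xxzxzxzxyyzxyyxyxyyz
  sorted[17] = zxyyxyxyyzz$xxzxzxzxyy
  sorted[18] = zxyyzxyyxyxyyzz$xxzxzx
  sorted[19] = zxzxyyzxyyxyxyyzz$xxzx
  sorted[20] = zxzxzxyyzxyyxyxyyzz$xx
  sorted[21] = zz$xxzxzxzxyyzxyyxyxyy
sorted[14] = yzxyyxyxyyzz$xxzxzxzxy

Answer: yzxyyxyxyyzz$xxzxzxzxy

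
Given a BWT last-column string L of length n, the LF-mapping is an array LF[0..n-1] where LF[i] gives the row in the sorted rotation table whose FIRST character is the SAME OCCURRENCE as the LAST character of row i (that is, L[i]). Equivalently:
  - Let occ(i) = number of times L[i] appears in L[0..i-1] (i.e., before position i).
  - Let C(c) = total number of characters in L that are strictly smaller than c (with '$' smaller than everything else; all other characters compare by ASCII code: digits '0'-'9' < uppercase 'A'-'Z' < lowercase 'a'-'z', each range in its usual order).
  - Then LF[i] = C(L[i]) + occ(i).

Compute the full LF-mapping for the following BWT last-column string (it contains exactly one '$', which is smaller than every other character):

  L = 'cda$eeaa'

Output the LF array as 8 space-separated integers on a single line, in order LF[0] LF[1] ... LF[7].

Answer: 4 5 1 0 6 7 2 3

Derivation:
Char counts: '$':1, 'a':3, 'c':1, 'd':1, 'e':2
C (first-col start): C('$')=0, C('a')=1, C('c')=4, C('d')=5, C('e')=6
L[0]='c': occ=0, LF[0]=C('c')+0=4+0=4
L[1]='d': occ=0, LF[1]=C('d')+0=5+0=5
L[2]='a': occ=0, LF[2]=C('a')+0=1+0=1
L[3]='$': occ=0, LF[3]=C('$')+0=0+0=0
L[4]='e': occ=0, LF[4]=C('e')+0=6+0=6
L[5]='e': occ=1, LF[5]=C('e')+1=6+1=7
L[6]='a': occ=1, LF[6]=C('a')+1=1+1=2
L[7]='a': occ=2, LF[7]=C('a')+2=1+2=3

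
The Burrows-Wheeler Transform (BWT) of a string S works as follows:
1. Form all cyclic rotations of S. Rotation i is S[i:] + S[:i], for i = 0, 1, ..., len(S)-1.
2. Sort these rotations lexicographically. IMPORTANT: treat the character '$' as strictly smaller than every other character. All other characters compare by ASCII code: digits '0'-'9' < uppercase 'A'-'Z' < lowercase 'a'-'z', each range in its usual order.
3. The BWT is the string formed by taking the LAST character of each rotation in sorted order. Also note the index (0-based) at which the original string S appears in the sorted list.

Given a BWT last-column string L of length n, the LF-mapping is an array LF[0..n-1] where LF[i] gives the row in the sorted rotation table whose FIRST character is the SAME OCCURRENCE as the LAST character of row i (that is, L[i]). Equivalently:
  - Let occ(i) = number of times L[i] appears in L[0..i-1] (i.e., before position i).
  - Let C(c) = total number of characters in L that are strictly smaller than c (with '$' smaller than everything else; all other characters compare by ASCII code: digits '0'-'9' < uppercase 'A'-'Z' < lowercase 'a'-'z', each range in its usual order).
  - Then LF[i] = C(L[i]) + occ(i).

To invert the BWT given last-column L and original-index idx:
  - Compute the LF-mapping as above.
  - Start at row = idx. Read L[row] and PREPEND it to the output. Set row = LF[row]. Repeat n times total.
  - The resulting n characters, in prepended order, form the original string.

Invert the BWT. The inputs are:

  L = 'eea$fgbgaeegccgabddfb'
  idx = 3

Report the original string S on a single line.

Answer: afbbgedgceaacedgbfge$

Derivation:
LF mapping: 11 12 1 0 15 17 4 18 2 13 14 19 7 8 20 3 5 9 10 16 6
Walk LF starting at row 3, prepending L[row]:
  step 1: row=3, L[3]='$', prepend. Next row=LF[3]=0
  step 2: row=0, L[0]='e', prepend. Next row=LF[0]=11
  step 3: row=11, L[11]='g', prepend. Next row=LF[11]=19
  step 4: row=19, L[19]='f', prepend. Next row=LF[19]=16
  step 5: row=16, L[16]='b', prepend. Next row=LF[16]=5
  step 6: row=5, L[5]='g', prepend. Next row=LF[5]=17
  step 7: row=17, L[17]='d', prepend. Next row=LF[17]=9
  step 8: row=9, L[9]='e', prepend. Next row=LF[9]=13
  step 9: row=13, L[13]='c', prepend. Next row=LF[13]=8
  step 10: row=8, L[8]='a', prepend. Next row=LF[8]=2
  step 11: row=2, L[2]='a', prepend. Next row=LF[2]=1
  step 12: row=1, L[1]='e', prepend. Next row=LF[1]=12
  step 13: row=12, L[12]='c', prepend. Next row=LF[12]=7
  step 14: row=7, L[7]='g', prepend. Next row=LF[7]=18
  step 15: row=18, L[18]='d', prepend. Next row=LF[18]=10
  step 16: row=10, L[10]='e', prepend. Next row=LF[10]=14
  step 17: row=14, L[14]='g', prepend. Next row=LF[14]=20
  step 18: row=20, L[20]='b', prepend. Next row=LF[20]=6
  step 19: row=6, L[6]='b', prepend. Next row=LF[6]=4
  step 20: row=4, L[4]='f', prepend. Next row=LF[4]=15
  step 21: row=15, L[15]='a', prepend. Next row=LF[15]=3
Reversed output: afbbgedgceaacedgbfge$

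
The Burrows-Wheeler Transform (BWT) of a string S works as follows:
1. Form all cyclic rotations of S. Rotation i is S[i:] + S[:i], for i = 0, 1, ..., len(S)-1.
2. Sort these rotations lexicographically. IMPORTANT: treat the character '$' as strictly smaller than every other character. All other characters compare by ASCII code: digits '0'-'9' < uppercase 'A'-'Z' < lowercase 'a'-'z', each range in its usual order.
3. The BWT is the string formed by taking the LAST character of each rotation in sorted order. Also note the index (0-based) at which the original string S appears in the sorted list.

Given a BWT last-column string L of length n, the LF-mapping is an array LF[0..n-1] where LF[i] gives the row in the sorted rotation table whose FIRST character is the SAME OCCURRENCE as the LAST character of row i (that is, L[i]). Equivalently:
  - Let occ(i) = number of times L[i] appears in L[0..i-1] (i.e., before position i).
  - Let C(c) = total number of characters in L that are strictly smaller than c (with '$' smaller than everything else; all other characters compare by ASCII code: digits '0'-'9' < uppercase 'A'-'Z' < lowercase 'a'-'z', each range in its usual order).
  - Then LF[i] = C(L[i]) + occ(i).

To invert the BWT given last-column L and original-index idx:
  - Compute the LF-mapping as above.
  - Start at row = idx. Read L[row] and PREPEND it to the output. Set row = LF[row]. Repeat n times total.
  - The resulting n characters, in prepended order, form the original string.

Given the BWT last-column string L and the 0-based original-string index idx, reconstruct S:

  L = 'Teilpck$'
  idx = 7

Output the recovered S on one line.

Answer: pickleT$

Derivation:
LF mapping: 1 3 4 6 7 2 5 0
Walk LF starting at row 7, prepending L[row]:
  step 1: row=7, L[7]='$', prepend. Next row=LF[7]=0
  step 2: row=0, L[0]='T', prepend. Next row=LF[0]=1
  step 3: row=1, L[1]='e', prepend. Next row=LF[1]=3
  step 4: row=3, L[3]='l', prepend. Next row=LF[3]=6
  step 5: row=6, L[6]='k', prepend. Next row=LF[6]=5
  step 6: row=5, L[5]='c', prepend. Next row=LF[5]=2
  step 7: row=2, L[2]='i', prepend. Next row=LF[2]=4
  step 8: row=4, L[4]='p', prepend. Next row=LF[4]=7
Reversed output: pickleT$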